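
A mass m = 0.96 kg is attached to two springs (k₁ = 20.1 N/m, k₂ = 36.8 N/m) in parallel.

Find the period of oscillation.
k_eq = k₁+k₂ = 56.9 N/m
T = 2π√(m/k_eq) = 2π√(0.96/56.9) = 0.8161 s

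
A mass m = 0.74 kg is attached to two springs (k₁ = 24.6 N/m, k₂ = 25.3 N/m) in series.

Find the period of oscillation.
k_eq = k₁k₂/(k₁+k₂) = 12.47 N/m
T = 2π√(m/k_eq) = 2π√(0.74/12.47) = 1.53 s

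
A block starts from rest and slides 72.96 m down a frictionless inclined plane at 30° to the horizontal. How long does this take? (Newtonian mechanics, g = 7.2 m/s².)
a = g sin(θ) = 7.2 × sin(30°) = 3.6 m/s²
t = √(2d/a) = √(2 × 72.96 / 3.6) = 6.37 s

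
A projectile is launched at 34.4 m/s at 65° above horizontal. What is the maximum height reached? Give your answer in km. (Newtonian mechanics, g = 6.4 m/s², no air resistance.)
H = v₀²sin²(θ)/(2g) (with unit conversion) = 0.07594 km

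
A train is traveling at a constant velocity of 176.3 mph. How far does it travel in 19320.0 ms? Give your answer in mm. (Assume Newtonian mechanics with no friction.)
d = vt (with unit conversion) = 1523000.0 mm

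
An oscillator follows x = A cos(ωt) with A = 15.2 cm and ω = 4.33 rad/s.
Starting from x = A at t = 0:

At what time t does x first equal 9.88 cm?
cos(ωt) = x/A = 9.88/15.2 = 0.65
ωt = arccos(0.65) = 0.8632 rad
t = 0.8632/4.33 = 0.1994 s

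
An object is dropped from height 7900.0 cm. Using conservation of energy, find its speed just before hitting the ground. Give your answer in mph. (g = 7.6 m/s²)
mgh = ½mv² → v = √(2gh) = √(2×7.6×79) = 34.65 m/s = 77.52 mph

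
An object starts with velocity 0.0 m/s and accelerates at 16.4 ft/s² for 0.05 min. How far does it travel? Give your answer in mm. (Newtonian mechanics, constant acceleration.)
d = v₀t + ½at² (with unit conversion) = 22490.0 mm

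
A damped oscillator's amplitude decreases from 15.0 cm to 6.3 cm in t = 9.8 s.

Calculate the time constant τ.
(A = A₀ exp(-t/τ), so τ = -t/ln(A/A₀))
A/A₀ = 6.3/15.0 = 0.42; ln(A/A₀) = -0.8675
τ = −t/ln(A/A₀) = −9.8/-0.8675 = 11.3 s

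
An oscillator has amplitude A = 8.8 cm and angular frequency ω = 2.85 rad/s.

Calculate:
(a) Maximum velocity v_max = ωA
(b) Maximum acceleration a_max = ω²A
v_max = ωA = 2.85×0.088 = 0.2508 m/s
a_max = ω²A = 2.85²×0.088 = 0.7148 m/s²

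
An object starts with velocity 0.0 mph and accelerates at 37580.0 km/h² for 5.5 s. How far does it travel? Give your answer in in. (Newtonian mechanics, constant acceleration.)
d = v₀t + ½at² (with unit conversion) = 1727.0 in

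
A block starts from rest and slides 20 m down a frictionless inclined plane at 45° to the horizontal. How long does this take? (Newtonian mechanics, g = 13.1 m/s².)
a = g sin(θ) = 13.1 × sin(45°) = 9.26 m/s²
t = √(2d/a) = √(2 × 20 / 9.26) = 2.08 s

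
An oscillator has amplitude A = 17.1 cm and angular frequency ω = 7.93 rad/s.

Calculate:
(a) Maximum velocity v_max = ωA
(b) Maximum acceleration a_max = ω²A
v_max = ωA = 7.93×0.171 = 1.356 m/s
a_max = ω²A = 7.93²×0.171 = 10.75 m/s²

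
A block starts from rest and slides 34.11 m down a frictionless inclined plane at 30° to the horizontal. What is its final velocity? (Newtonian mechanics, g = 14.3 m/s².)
a = g sin(θ) = 14.3 × sin(30°) = 7.15 m/s²
v = √(2ad) = √(2 × 7.15 × 34.11) = 22.09 m/s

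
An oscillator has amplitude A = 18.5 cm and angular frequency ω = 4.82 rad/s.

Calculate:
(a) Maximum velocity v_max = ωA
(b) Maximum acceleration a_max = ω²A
v_max = ωA = 4.82×0.185 = 0.8917 m/s
a_max = ω²A = 4.82²×0.185 = 4.298 m/s²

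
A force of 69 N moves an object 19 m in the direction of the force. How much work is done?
W = Fd = 69×19 = 1311.0 J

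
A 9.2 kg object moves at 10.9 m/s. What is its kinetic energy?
KE = ½mv² = ½×9.2×10.9² = 546.526 J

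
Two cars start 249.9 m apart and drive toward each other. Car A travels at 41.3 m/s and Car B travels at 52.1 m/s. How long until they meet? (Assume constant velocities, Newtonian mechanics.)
Combined speed: v_combined = 41.3 + 52.1 = 93.4 m/s
Time to meet: t = d/93.4 = 249.9/93.4 = 2.68 s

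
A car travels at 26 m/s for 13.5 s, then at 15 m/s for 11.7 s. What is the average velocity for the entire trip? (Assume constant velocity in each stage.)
d₁ = v₁t₁ = 26 × 13.5 = 351 m
d₂ = v₂t₂ = 15 × 11.7 = 175.5 m
d_total = 526.5 m, t_total = 25.2 s
v_avg = d_total/t_total = 526.5/25.2 = 20.89 m/s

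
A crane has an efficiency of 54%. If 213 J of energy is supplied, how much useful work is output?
W_out = η × W_in = 0.54 × 213 = 115.02 J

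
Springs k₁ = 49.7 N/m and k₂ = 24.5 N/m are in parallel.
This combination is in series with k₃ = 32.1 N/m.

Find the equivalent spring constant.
k₁₂ = k₁ + k₂ = 74.2 N/m (parallel)
1/k_eq = 1/k₁₂ + 1/k₃ → k_eq = 22.41 N/m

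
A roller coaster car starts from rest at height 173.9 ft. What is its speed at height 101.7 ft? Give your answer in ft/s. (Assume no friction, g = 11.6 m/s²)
mgh₁ = ½mv₂² + mgh₂ → v₂ = √(2g(h₁−h₂)) = √(2×11.6×(53−31)) = 22.6 m/s = 74.13 ft/s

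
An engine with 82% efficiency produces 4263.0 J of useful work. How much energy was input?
W_in = W_out/η = 4263.0/0.82 = 5198.8 J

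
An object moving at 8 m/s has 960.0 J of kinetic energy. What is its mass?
KE = ½mv² → m = 2KE/v² = 2×960.0/8² = 30.0 kg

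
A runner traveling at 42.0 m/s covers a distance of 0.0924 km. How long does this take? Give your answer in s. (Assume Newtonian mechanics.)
t = d/v (with unit conversion) = 2.2 s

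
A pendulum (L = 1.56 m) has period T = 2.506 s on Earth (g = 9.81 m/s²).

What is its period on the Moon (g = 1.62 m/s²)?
T = 2π√(L/g), so T_moon/T_earth = √(g_earth/g_moon)
T_moon = 2π√(1.56/1.62) = 6.166 s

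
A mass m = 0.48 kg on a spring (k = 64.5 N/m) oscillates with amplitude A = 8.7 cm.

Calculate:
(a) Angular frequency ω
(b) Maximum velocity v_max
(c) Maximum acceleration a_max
ω = √(k/m) = √(64.5/0.48) = 11.59 rad/s
v_max = ωA = 11.59×0.087 = 1.009 m/s
a_max = ω²A = 11.59²×0.087 = 11.69 m/s²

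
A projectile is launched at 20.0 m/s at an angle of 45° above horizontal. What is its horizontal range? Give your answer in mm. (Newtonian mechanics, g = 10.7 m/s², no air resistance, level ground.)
R = v₀² sin(2θ) / g (with unit conversion) = 37380.0 mm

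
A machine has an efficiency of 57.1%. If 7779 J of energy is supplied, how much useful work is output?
W_out = η × W_in = 0.571 × 7779 = 4441.8 J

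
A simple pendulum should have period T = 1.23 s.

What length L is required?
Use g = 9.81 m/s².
T = 2π√(L/g) → L = g(T/2π)² = 9.81×(1.23/2π)² = 0.3759 m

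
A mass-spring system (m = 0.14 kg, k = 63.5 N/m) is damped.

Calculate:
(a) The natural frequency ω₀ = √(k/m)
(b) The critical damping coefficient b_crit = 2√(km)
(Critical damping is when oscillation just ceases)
ω₀ = √(k/m) = √(63.5/0.14) = 21.3 rad/s
b_crit = 2√(km) = 2√(63.5×0.14) = 5.963 kg/s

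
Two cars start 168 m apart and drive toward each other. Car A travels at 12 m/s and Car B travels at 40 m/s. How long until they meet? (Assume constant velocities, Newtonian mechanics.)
Combined speed: v_combined = 12 + 40 = 52 m/s
Time to meet: t = d/52 = 168/52 = 3.23 s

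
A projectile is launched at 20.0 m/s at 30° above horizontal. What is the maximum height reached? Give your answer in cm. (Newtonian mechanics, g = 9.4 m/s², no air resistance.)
H = v₀²sin²(θ)/(2g) (with unit conversion) = 531.9 cm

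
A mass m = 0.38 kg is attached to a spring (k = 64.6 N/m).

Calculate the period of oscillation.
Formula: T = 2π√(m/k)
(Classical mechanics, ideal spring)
T = 2π√(m/k) = 2π√(0.38/64.6) = 0.4819 s; f = 1/T = 2.075 Hz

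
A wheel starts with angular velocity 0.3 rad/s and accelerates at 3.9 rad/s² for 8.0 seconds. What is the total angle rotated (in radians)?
θ = ω₀t + ½αt² = 0.3×8.0 + ½×3.9×8.0² = 127.2 rad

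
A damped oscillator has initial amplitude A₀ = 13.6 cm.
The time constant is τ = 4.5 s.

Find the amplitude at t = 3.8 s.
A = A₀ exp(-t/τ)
A = A₀ exp(−t/τ) = 13.6×exp(−3.8/4.5) = 5.845 cm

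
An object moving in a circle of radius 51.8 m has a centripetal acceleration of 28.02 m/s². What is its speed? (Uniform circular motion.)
v = √(a_c × r) = √(28.02 × 51.8) = 38.1 m/s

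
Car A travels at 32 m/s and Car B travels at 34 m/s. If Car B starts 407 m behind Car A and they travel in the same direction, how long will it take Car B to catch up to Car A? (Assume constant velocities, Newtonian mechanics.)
Relative speed: v_rel = 34 - 32 = 2 m/s
Time to catch: t = d₀/v_rel = 407/2 = 203.5 s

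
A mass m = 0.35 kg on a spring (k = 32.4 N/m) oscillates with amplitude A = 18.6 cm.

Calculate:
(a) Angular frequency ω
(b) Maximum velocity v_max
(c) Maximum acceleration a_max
ω = √(k/m) = √(32.4/0.35) = 9.621 rad/s
v_max = ωA = 9.621×0.186 = 1.79 m/s
a_max = ω²A = 9.621²×0.186 = 17.22 m/s²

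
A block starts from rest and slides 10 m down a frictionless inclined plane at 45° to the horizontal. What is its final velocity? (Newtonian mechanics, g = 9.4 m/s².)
a = g sin(θ) = 9.4 × sin(45°) = 6.65 m/s²
v = √(2ad) = √(2 × 6.65 × 10) = 11.53 m/s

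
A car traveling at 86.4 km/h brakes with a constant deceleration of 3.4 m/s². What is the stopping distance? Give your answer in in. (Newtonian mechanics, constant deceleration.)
d = v₀² / (2a) (with unit conversion) = 3335.0 in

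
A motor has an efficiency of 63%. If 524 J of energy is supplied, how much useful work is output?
W_out = η × W_in = 0.63 × 524 = 330.12 J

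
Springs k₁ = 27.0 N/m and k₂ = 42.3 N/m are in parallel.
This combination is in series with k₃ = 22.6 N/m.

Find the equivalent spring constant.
k₁₂ = k₁ + k₂ = 69.3 N/m (parallel)
1/k_eq = 1/k₁₂ + 1/k₃ → k_eq = 17.04 N/m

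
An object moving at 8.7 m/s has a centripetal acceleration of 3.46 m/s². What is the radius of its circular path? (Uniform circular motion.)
r = v²/a_c = 8.7²/3.46 = 21.88 m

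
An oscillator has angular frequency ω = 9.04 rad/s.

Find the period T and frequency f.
T = 2π/ω = 2π/9.04 = 0.695 s; f = ω/2π = 1.439 Hz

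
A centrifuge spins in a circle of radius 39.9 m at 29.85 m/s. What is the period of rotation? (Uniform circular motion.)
T = 2πr/v = 2π×39.9/29.85 = 8.4 s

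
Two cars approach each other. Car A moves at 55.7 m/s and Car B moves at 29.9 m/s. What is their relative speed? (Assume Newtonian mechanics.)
v_rel = v_A + v_B = 55.7 + 29.9 = 85.6 m/s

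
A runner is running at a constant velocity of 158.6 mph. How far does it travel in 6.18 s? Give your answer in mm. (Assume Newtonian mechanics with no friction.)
d = vt (with unit conversion) = 438200.0 mm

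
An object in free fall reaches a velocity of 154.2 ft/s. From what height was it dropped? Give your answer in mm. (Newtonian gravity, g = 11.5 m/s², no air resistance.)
h = v²/(2g) (with unit conversion) = 96040.0 mm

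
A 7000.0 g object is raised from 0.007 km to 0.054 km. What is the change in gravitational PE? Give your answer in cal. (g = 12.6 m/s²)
ΔPE = mg(h₂ − h₁) = 7 kg × 12.6 m/s² × (54 − 7) m = 4145 J = 990.8 cal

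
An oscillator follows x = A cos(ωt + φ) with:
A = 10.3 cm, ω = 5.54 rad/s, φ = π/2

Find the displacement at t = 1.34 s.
x = A cos(ωt + φ) = 10.3×cos(5.54×1.34 + π/2) = -9.361 cm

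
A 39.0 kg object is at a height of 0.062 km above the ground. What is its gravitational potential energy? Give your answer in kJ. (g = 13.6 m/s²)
PE = mgh = 39 kg × 13.6 m/s² × 62 m = 3.288e+04 J = 32.88 kJ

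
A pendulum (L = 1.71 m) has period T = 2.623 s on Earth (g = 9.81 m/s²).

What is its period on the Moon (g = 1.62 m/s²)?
T = 2π√(L/g), so T_moon/T_earth = √(g_earth/g_moon)
T_moon = 2π√(1.71/1.62) = 6.455 s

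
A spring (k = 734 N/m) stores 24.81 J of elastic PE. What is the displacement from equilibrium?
PE = ½kx² → x = √(2PE/k) = √(2×24.81/734) = 0.26 m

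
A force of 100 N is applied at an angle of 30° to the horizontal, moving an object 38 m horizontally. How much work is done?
W = Fd cosθ = 100×38×cos(30°) = 3290.9 J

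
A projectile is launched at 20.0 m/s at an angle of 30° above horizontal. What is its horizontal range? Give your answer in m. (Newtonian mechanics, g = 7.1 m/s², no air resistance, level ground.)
R = v₀² sin(2θ) / g = 48.79 m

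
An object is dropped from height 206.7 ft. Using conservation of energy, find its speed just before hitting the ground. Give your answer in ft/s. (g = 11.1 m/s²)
mgh = ½mv² → v = √(2gh) = √(2×11.1×63) = 37.4 m/s = 122.7 ft/s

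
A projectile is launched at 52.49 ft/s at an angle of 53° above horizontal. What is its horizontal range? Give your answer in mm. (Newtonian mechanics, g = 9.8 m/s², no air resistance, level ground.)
R = v₀² sin(2θ) / g (with unit conversion) = 25110.0 mm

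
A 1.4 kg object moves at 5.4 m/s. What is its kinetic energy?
KE = ½mv² = ½×1.4×5.4² = 20.412 J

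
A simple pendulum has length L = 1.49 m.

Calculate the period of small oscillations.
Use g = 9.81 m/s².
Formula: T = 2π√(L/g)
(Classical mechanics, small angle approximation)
T = 2π√(L/g) = 2π√(1.49/9.81) = 2.449 s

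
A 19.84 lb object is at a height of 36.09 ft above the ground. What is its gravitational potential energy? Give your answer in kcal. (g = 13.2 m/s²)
PE = mgh = 8.999 kg × 13.2 m/s² × 11 m = 1307 J = 0.3123 kcal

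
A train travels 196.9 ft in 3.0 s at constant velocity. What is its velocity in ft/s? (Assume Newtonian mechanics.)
v = d/t (with unit conversion) = 65.63 ft/s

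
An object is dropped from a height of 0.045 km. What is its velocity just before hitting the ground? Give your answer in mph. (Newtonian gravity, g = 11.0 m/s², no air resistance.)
v = √(2gh) (with unit conversion) = 70.38 mph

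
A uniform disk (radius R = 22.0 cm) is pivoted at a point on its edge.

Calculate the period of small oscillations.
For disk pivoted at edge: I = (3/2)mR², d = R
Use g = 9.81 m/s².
I/m = (3/2)R² = 0.0726 m²; d = R = 0.22 m
T = 2π√((3/2)R²/(gR)) = 2π√(3R/(2g)) = 1.152 s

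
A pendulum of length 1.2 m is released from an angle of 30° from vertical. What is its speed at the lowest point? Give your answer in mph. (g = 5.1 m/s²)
h = L(1 − cosθ) = 1.2×(1 − cos30°) = 0.1608 m
v = √(2gh) = √(2×5.1×0.1608) = 1.281 m/s = 2.865 mph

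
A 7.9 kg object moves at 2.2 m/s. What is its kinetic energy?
KE = ½mv² = ½×7.9×2.2² = 19.118 J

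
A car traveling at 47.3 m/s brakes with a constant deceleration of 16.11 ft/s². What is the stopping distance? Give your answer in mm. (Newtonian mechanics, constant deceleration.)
d = v₀² / (2a) (with unit conversion) = 227800.0 mm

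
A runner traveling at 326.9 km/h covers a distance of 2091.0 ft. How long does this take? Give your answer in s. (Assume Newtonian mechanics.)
t = d/v (with unit conversion) = 7.019 s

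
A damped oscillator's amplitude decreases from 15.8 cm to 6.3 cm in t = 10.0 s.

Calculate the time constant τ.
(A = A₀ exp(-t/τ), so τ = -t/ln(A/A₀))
A/A₀ = 6.3/15.8 = 0.3987; ln(A/A₀) = -0.9195
τ = −t/ln(A/A₀) = −10.0/-0.9195 = 10.88 s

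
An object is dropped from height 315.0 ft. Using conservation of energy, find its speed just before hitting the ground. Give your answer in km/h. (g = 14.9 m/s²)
mgh = ½mv² → v = √(2gh) = √(2×14.9×96.01) = 53.49 m/s = 192.6 km/h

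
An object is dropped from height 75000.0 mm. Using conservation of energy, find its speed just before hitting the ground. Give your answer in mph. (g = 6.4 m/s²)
mgh = ½mv² → v = √(2gh) = √(2×6.4×75) = 30.98 m/s = 69.31 mph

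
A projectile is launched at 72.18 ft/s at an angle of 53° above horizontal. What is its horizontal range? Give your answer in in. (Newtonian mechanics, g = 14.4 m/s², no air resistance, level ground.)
R = v₀² sin(2θ) / g (with unit conversion) = 1272.0 in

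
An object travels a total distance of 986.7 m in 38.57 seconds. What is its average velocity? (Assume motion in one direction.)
v_avg = Δd / Δt = 986.7 / 38.57 = 25.58 m/s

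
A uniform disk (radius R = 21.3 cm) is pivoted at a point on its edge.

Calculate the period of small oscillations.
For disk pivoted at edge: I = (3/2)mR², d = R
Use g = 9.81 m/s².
I/m = (3/2)R² = 0.06805 m²; d = R = 0.213 m
T = 2π√((3/2)R²/(gR)) = 2π√(3R/(2g)) = 1.134 s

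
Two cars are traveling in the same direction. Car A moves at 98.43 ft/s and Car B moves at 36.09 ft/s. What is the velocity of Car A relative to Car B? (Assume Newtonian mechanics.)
v_rel = v_A - v_B = 98.43 - 36.09 = 62.34 ft/s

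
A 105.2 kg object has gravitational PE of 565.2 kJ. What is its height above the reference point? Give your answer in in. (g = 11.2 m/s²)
PE = mgh → h = PE/(mg) = 5.652e+05 J / (105.2 kg × 11.2 m/s²) = 479.7 m = 18890.0 in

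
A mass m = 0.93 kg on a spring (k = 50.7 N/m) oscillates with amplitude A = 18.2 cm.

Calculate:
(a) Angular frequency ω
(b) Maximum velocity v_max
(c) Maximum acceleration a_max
ω = √(k/m) = √(50.7/0.93) = 7.384 rad/s
v_max = ωA = 7.384×0.182 = 1.344 m/s
a_max = ω²A = 7.384²×0.182 = 9.922 m/s²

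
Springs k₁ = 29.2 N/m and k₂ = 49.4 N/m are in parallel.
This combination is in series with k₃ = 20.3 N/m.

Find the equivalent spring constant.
k₁₂ = k₁ + k₂ = 78.6 N/m (parallel)
1/k_eq = 1/k₁₂ + 1/k₃ → k_eq = 16.13 N/m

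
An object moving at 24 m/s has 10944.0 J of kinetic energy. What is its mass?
KE = ½mv² → m = 2KE/v² = 2×10944.0/24² = 38.0 kg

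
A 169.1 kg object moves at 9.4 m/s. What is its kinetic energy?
KE = ½mv² = ½×169.1×9.4² = 7470.838 J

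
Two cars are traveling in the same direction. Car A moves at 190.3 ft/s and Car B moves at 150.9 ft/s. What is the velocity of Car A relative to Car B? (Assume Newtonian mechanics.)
v_rel = v_A - v_B = 190.3 - 150.9 = 39.4 ft/s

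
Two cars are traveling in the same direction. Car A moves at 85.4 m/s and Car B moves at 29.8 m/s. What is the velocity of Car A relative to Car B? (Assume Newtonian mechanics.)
v_rel = v_A - v_B = 85.4 - 29.8 = 55.6 m/s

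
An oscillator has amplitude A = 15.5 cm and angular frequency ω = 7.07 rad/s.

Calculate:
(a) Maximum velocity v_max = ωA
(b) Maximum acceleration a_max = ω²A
v_max = ωA = 7.07×0.155 = 1.096 m/s
a_max = ω²A = 7.07²×0.155 = 7.748 m/s²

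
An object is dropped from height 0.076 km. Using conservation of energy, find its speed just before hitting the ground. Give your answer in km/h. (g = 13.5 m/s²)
mgh = ½mv² → v = √(2gh) = √(2×13.5×76) = 45.3 m/s = 163.1 km/h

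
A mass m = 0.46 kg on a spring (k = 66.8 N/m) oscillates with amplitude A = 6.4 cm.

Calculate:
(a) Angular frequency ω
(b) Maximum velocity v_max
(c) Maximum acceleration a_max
ω = √(k/m) = √(66.8/0.46) = 12.05 rad/s
v_max = ωA = 12.05×0.064 = 0.7712 m/s
a_max = ω²A = 12.05²×0.064 = 9.294 m/s²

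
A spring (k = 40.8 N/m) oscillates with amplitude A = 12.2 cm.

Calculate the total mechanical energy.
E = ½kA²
E = ½kA² = ½×40.8×(0.122)² = 0.3036 J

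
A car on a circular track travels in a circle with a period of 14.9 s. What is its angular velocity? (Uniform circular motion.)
ω = 2π/T = 2π/14.9 = 0.4217 rad/s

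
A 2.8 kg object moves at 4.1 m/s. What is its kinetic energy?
KE = ½mv² = ½×2.8×4.1² = 23.534 J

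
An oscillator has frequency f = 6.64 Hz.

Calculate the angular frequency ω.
ω = 2πf = 2π×6.64 = 41.72 rad/s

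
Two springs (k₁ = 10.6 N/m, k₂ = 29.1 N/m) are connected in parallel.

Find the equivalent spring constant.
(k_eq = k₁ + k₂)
k_eq = k₁ + k₂ = 10.6 + 29.1 = 39.7 N/m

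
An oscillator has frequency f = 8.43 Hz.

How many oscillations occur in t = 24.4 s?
n = f×t = 8.43×24.4 = 205.7 oscillations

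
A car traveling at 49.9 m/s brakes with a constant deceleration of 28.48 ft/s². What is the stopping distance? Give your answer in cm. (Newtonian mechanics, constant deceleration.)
d = v₀² / (2a) (with unit conversion) = 14340.0 cm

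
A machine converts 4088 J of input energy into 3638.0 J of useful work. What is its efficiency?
η = W_out/W_in = 3638.0/4088 = 0.8899 = 88.99%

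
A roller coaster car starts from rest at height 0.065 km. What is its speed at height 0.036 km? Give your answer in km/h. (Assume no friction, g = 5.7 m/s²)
mgh₁ = ½mv₂² + mgh₂ → v₂ = √(2g(h₁−h₂)) = √(2×5.7×(65−36)) = 18.18 m/s = 65.46 km/h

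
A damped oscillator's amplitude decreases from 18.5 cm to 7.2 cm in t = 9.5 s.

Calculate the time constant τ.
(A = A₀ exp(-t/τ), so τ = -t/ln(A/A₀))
A/A₀ = 7.2/18.5 = 0.3892; ln(A/A₀) = -0.9437
τ = −t/ln(A/A₀) = −9.5/-0.9437 = 10.07 s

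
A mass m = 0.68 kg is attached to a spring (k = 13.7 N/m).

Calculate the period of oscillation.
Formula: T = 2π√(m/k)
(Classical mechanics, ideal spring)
T = 2π√(m/k) = 2π√(0.68/13.7) = 1.4 s; f = 1/T = 0.7144 Hz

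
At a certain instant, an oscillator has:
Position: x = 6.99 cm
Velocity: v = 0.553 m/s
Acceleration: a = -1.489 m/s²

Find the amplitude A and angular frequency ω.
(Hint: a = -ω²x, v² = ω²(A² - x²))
a = −ω²x → ω = √(|a|/x) = √(1.489/0.0699) = 4.615 rad/s
v² = ω²(A² − x²) → A = √(x² + v²/ω²) = √(0.0699² + 0.553²/4.615²) = 0.1387 m = 13.87 cm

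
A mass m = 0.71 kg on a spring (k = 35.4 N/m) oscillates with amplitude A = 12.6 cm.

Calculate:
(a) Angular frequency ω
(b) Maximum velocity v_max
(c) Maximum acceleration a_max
ω = √(k/m) = √(35.4/0.71) = 7.061 rad/s
v_max = ωA = 7.061×0.126 = 0.8897 m/s
a_max = ω²A = 7.061²×0.126 = 6.282 m/s²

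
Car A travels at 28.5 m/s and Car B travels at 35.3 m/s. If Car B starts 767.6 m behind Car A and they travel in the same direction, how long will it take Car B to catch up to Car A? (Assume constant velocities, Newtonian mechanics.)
Relative speed: v_rel = 35.3 - 28.5 = 6.8 m/s
Time to catch: t = d₀/v_rel = 767.6/6.8 = 112.88 s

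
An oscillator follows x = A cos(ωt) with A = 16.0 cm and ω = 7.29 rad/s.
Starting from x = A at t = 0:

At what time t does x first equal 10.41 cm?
cos(ωt) = x/A = 10.41/16.0 = 0.6506
ωt = arccos(0.6506) = 0.8624 rad
t = 0.8624/7.29 = 0.1183 s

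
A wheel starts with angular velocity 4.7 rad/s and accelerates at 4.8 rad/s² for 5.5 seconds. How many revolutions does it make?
θ = ω₀t + ½αt² = 4.7×5.5 + ½×4.8×5.5² = 98.45 rad
Revolutions = θ/(2π) = 98.45/(2π) = 15.67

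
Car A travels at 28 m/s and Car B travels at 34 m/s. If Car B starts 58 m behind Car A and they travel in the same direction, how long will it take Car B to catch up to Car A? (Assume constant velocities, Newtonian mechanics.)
Relative speed: v_rel = 34 - 28 = 6 m/s
Time to catch: t = d₀/v_rel = 58/6 = 9.67 s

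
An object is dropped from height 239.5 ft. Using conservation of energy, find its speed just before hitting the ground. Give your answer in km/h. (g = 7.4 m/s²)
mgh = ½mv² → v = √(2gh) = √(2×7.4×73) = 32.87 m/s = 118.3 km/h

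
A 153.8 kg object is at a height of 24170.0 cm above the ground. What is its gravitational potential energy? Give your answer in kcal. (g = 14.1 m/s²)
PE = mgh = 153.8 kg × 14.1 m/s² × 241.7 m = 5.241e+05 J = 125.3 kcal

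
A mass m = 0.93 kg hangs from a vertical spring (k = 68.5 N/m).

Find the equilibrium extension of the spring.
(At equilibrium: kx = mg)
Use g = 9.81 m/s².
x_eq = mg/k = 0.93×9.81/68.5 = 0.1332 m = 13.32 cm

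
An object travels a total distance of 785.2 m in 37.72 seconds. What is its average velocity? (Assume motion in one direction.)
v_avg = Δd / Δt = 785.2 / 37.72 = 20.82 m/s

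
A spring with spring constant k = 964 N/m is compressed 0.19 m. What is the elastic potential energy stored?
PE = ½kx² = ½×964×0.19² = 17.4 J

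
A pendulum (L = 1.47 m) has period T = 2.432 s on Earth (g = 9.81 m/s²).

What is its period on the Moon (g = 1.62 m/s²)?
T = 2π√(L/g), so T_moon/T_earth = √(g_earth/g_moon)
T_moon = 2π√(1.47/1.62) = 5.985 s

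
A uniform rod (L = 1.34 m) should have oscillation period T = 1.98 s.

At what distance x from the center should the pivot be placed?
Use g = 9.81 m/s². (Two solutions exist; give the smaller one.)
T = 2π√((L²/12 + x²)/(gx)). Let c = T²g/(4π²) = 0.9742.
x² − cx + L²/12 = 0 → x = (c − √(c² − L²/3))/2 = 0.1911 m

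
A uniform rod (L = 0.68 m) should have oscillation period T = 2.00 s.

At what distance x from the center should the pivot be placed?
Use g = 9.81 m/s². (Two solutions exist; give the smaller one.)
T = 2π√((L²/12 + x²)/(gx)). Let c = T²g/(4π²) = 0.994.
x² − cx + L²/12 = 0 → x = (c − √(c² − L²/3))/2 = 0.04041 m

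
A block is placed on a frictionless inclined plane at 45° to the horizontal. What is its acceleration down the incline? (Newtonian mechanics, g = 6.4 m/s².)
a = g sin(θ) = 6.4 × sin(45°) = 6.4 × 0.7071 = 4.53 m/s²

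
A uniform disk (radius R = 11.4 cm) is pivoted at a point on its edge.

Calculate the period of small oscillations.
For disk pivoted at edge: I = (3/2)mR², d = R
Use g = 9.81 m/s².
I/m = (3/2)R² = 0.01949 m²; d = R = 0.114 m
T = 2π√((3/2)R²/(gR)) = 2π√(3R/(2g)) = 0.8296 s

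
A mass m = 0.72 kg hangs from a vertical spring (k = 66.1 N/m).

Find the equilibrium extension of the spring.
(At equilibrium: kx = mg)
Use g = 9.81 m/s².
x_eq = mg/k = 0.72×9.81/66.1 = 0.1069 m = 10.69 cm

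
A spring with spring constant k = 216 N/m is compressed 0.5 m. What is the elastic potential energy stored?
PE = ½kx² = ½×216×0.5² = 27.0 J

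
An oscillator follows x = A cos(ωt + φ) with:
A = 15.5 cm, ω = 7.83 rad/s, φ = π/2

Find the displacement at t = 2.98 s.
x = A cos(ωt + φ) = 15.5×cos(7.83×2.98 + π/2) = 15.1 cm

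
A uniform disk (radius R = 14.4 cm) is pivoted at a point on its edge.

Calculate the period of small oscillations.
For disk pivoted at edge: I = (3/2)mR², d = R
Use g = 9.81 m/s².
I/m = (3/2)R² = 0.0311 m²; d = R = 0.144 m
T = 2π√((3/2)R²/(gR)) = 2π√(3R/(2g)) = 0.9323 s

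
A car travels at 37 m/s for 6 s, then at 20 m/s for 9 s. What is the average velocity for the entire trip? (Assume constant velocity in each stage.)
d₁ = v₁t₁ = 37 × 6 = 222 m
d₂ = v₂t₂ = 20 × 9 = 180 m
d_total = 402 m, t_total = 15 s
v_avg = d_total/t_total = 402/15 = 26.8 m/s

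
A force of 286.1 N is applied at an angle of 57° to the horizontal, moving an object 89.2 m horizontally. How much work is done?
W = Fd cosθ = 286.1×89.2×cos(57°) = 13899.0 J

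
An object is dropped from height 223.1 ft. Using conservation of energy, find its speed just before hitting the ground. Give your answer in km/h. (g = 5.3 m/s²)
mgh = ½mv² → v = √(2gh) = √(2×5.3×68) = 26.85 m/s = 96.65 km/h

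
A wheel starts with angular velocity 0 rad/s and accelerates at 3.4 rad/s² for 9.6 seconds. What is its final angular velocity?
ω = ω₀ + αt = 0 + 3.4 × 9.6 = 32.64 rad/s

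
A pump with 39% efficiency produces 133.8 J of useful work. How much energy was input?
W_in = W_out/η = 133.8/0.39 = 343.08 J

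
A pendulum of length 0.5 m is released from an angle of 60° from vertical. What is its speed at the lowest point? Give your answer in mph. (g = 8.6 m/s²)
h = L(1 − cosθ) = 0.5×(1 − cos60°) = 0.25 m
v = √(2gh) = √(2×8.6×0.25) = 2.074 m/s = 4.639 mph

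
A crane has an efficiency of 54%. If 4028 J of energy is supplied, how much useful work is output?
W_out = η × W_in = 0.54 × 4028 = 2175.1 J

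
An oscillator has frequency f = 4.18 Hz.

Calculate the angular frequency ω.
ω = 2πf = 2π×4.18 = 26.26 rad/s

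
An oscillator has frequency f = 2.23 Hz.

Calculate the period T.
T = 1/f = 1/2.23 = 0.4484 s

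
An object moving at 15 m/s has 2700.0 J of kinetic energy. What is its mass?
KE = ½mv² → m = 2KE/v² = 2×2700.0/15² = 24.0 kg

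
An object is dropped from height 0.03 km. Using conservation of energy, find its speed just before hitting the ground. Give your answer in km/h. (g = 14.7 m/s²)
mgh = ½mv² → v = √(2gh) = √(2×14.7×30) = 29.7 m/s = 106.9 km/h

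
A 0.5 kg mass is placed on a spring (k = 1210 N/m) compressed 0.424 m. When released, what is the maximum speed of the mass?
½kx² = ½mv² → v = x√(k/m) = 0.424×√(1210/0.5) = 20.86 m/s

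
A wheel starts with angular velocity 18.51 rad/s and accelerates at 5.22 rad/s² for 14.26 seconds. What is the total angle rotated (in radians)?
θ = ω₀t + ½αt² = 18.51×14.26 + ½×5.22×14.26² = 794.69 rad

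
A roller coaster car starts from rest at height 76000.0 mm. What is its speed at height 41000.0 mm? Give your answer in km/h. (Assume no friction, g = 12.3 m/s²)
mgh₁ = ½mv₂² + mgh₂ → v₂ = √(2g(h₁−h₂)) = √(2×12.3×(76−41)) = 29.34 m/s = 105.6 km/h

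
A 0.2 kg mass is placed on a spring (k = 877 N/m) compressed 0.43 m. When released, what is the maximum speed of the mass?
½kx² = ½mv² → v = x√(k/m) = 0.43×√(877/0.2) = 28.47 m/s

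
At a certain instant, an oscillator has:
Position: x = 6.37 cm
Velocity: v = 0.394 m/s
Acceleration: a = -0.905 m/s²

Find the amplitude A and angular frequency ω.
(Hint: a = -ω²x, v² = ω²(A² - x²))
a = −ω²x → ω = √(|a|/x) = √(0.905/0.0637) = 3.769 rad/s
v² = ω²(A² − x²) → A = √(x² + v²/ω²) = √(0.0637² + 0.394²/3.769²) = 0.1224 m = 12.24 cm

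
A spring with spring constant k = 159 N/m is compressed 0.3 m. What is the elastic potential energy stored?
PE = ½kx² = ½×159×0.3² = 7.155 J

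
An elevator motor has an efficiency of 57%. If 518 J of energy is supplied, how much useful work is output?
W_out = η × W_in = 0.57 × 518 = 295.26 J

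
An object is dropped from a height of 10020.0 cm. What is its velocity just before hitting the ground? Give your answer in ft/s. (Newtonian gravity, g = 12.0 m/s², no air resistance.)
v = √(2gh) (with unit conversion) = 160.9 ft/s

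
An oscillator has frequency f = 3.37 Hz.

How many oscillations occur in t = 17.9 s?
n = f×t = 3.37×17.9 = 60.32 oscillations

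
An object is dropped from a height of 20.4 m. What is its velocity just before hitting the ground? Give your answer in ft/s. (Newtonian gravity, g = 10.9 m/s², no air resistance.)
v = √(2gh) (with unit conversion) = 69.19 ft/s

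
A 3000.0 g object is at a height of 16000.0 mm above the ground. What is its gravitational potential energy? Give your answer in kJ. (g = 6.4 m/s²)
PE = mgh = 3 kg × 6.4 m/s² × 16 m = 307.2 J = 0.3072 kJ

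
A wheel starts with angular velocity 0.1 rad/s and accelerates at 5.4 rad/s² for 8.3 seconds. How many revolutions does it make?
θ = ω₀t + ½αt² = 0.1×8.3 + ½×5.4×8.3² = 186.83 rad
Revolutions = θ/(2π) = 186.83/(2π) = 29.74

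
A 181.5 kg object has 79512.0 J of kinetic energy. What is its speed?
KE = ½mv² → v = √(2KE/m) = √(2×79512.0/181.5) = 29.6 m/s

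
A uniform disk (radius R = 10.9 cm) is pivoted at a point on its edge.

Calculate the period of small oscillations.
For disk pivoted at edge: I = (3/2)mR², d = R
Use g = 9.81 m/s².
I/m = (3/2)R² = 0.01782 m²; d = R = 0.109 m
T = 2π√((3/2)R²/(gR)) = 2π√(3R/(2g)) = 0.8112 s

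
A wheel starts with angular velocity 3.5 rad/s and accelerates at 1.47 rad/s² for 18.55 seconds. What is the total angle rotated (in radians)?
θ = ω₀t + ½αt² = 3.5×18.55 + ½×1.47×18.55² = 317.84 rad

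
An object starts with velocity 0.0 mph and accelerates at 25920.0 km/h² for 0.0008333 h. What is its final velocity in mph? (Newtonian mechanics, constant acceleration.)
v = v₀ + at (with unit conversion) = 13.42 mph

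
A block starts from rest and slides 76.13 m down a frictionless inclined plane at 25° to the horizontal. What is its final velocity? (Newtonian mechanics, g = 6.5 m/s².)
a = g sin(θ) = 6.5 × sin(25°) = 2.75 m/s²
v = √(2ad) = √(2 × 2.75 × 76.13) = 20.45 m/s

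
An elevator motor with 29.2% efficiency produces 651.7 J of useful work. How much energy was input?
W_in = W_out/η = 651.7/0.292 = 2231.8 J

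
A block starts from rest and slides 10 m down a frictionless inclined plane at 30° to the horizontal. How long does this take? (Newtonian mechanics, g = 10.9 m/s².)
a = g sin(θ) = 10.9 × sin(30°) = 5.45 m/s²
t = √(2d/a) = √(2 × 10 / 5.45) = 1.92 s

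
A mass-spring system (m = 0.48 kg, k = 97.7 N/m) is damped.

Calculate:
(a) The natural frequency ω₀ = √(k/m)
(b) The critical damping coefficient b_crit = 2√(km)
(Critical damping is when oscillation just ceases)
ω₀ = √(k/m) = √(97.7/0.48) = 14.27 rad/s
b_crit = 2√(km) = 2√(97.7×0.48) = 13.7 kg/s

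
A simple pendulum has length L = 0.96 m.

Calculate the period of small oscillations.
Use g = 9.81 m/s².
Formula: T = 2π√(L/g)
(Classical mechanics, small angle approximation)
T = 2π√(L/g) = 2π√(0.96/9.81) = 1.966 s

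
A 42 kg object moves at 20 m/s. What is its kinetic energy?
KE = ½mv² = ½×42×20² = 8400.0 J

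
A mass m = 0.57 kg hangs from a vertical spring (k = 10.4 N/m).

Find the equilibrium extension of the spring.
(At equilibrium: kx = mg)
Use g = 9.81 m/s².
x_eq = mg/k = 0.57×9.81/10.4 = 0.5377 m = 53.77 cm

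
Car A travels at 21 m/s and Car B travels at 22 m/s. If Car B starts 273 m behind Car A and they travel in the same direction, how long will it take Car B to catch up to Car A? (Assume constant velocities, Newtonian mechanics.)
Relative speed: v_rel = 22 - 21 = 1 m/s
Time to catch: t = d₀/v_rel = 273/1 = 273.0 s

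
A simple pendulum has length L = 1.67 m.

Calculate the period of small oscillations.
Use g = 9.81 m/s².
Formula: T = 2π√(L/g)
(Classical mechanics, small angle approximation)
T = 2π√(L/g) = 2π√(1.67/9.81) = 2.592 s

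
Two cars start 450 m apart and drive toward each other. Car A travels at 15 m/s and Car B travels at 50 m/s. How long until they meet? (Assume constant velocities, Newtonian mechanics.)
Combined speed: v_combined = 15 + 50 = 65 m/s
Time to meet: t = d/65 = 450/65 = 6.92 s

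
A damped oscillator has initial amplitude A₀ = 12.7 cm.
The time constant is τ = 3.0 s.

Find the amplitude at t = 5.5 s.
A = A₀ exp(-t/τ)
A = A₀ exp(−t/τ) = 12.7×exp(−5.5/3.0) = 2.03 cm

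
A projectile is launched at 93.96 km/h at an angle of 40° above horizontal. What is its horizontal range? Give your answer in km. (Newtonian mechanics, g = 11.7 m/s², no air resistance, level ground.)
R = v₀² sin(2θ) / g (with unit conversion) = 0.05734 km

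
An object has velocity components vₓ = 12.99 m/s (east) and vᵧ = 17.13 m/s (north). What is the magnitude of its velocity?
|v| = √(vₓ² + vᵧ²) = √(12.99² + 17.13²) = √(462.177) = 21.5 m/s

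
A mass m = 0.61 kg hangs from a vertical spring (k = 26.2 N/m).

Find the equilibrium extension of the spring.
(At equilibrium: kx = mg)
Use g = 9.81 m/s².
x_eq = mg/k = 0.61×9.81/26.2 = 0.2284 m = 22.84 cm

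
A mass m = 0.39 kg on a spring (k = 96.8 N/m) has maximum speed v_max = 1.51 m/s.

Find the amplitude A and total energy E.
½mv²_max = ½kA² → A = v_max√(m/k) = 1.51×√(0.39/96.8) = 0.09585 m = 9.585 cm
E = ½mv²_max = ½×0.39×1.51² = 0.4446 J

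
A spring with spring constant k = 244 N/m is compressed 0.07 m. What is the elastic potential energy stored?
PE = ½kx² = ½×244×0.07² = 0.5978 J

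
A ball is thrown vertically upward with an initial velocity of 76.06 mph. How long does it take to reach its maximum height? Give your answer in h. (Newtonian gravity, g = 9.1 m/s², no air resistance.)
t_up = v₀/g (with unit conversion) = 0.001038 h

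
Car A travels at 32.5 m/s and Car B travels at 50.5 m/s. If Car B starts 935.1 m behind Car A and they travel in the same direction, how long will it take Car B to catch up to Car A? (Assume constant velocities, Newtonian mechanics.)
Relative speed: v_rel = 50.5 - 32.5 = 18 m/s
Time to catch: t = d₀/v_rel = 935.1/18 = 51.95 s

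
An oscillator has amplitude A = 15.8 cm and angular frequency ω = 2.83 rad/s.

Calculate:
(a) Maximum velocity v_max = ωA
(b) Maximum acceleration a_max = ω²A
v_max = ωA = 2.83×0.158 = 0.4471 m/s
a_max = ω²A = 2.83²×0.158 = 1.265 m/s²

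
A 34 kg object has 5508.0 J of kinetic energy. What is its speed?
KE = ½mv² → v = √(2KE/m) = √(2×5508.0/34) = 18.0 m/s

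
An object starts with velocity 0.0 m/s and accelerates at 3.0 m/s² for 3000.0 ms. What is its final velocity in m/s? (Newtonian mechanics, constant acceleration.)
v = v₀ + at (with unit conversion) = 9.0 m/s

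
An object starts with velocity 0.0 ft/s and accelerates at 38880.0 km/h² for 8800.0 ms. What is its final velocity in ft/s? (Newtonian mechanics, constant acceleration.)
v = v₀ + at (with unit conversion) = 86.61 ft/s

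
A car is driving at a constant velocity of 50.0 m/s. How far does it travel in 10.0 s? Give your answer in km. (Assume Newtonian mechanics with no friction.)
d = vt (with unit conversion) = 0.5 km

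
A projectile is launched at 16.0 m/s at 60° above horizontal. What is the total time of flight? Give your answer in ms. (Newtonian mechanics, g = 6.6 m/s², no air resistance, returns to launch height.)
T = 2v₀sin(θ)/g (with unit conversion) = 4199.0 ms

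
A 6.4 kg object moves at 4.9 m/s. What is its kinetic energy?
KE = ½mv² = ½×6.4×4.9² = 76.832 J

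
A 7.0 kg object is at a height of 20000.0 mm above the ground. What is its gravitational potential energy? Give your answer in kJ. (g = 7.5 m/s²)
PE = mgh = 7 kg × 7.5 m/s² × 20 m = 1050 J = 1.05 kJ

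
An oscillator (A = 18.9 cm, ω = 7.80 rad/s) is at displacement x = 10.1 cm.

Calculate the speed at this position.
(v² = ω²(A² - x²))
v = ω√(A² − x²) = 7.8×√(0.189² − 0.101²) = 1.246 m/s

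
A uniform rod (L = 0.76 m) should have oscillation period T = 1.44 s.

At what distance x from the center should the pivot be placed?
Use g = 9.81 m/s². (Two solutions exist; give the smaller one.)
T = 2π√((L²/12 + x²)/(gx)). Let c = T²g/(4π²) = 0.5153.
x² − cx + L²/12 = 0 → x = (c − √(c² − L²/3))/2 = 0.1226 m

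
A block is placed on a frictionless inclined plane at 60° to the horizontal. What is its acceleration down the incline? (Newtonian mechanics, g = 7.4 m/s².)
a = g sin(θ) = 7.4 × sin(60°) = 7.4 × 0.866 = 6.41 m/s²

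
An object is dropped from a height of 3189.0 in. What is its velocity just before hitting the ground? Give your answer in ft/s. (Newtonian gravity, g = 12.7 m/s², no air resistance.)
v = √(2gh) (with unit conversion) = 148.8 ft/s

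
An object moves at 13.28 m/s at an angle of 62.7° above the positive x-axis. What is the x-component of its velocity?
vₓ = v cos(θ) = 13.28 × cos(62.7°) = 6.09 m/s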